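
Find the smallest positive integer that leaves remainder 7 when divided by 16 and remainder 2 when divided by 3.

23

x ≡ 2 (mod 3) gives x ∈ {2, 5, 8, 11, 14, 17, 20, 23}.
The first of these with x mod 16 = 7 is 23.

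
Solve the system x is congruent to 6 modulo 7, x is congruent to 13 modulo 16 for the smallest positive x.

x ≡ 6 (mod 7) gives x ∈ {6, 13}.
The first of these with x mod 16 = 13 is 13.

13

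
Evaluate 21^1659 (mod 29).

12

Successive squares of 21 mod 29: 21^1≡21, 21^2≡6, 21^4≡7, 21^8≡20, 21^16≡23, 21^32≡7, 21^64≡20, 21^128≡23, 21^256≡7, 21^512≡20, 21^1024≡23.
1659 = 1 + 2 + 8 + 16 + 32 + 64 + 512 + 1024, so 21^1659 ≡ 21·6·20·23·7·20·20·23 ≡ 12 (mod 29).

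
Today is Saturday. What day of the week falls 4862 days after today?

4862 − 694·7 = 4, so 4862 ≡ 4 (mod 7).
Saturday + 4 days → Wednesday.

Wednesday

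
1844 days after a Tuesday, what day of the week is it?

1844 − 263·7 = 3, so 1844 ≡ 3 (mod 7).
Tuesday + 3 days → Friday.

Friday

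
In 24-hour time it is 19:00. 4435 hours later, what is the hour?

Dividing 4435 by 24 gives quotient 184 and remainder 19.
(19 + 19) mod 24 = 14.

14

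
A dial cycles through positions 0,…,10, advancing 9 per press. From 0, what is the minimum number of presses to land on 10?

6

9⁻¹ ≡ 5 (mod 11) because 9·5 = 45 = 4·11 + 1.
So x ≡ 5·10 = 50 ≡ 6 (mod 11).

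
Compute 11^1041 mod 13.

8

By repeated squaring mod 13: 11^1≡11, 11^2≡4, 11^4≡3, 11^8≡9, 11^16≡3, 11^32≡9, 11^64≡3, 11^128≡9, 11^256≡3, 11^512≡9, 11^1024≡3.
Since 1041 = 1 + 16 + 1024 in binary, 11^1041 ≡ 11·3·3 ≡ 8 (mod 13).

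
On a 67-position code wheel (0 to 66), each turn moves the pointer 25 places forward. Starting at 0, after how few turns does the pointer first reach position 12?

38

The inverse of 25 mod 67 is 59 (since 25·59 = 1475 ≡ 1).
So x ≡ 59·12 = 708 ≡ 38 (mod 67).
Check: 25·38 = 950 = 14·67 + 12.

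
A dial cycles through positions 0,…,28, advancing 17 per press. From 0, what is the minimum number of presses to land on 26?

The inverse of 17 mod 29 is 12 (since 17·12 = 204 ≡ 1).
Multiplying both sides by 12: x ≡ 12·26 = 312 ≡ 22 (mod 29).
Check: 17·22 = 374 = 12·29 + 26.

22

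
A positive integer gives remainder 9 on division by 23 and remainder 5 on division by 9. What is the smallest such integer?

32

x ≡ 5 (mod 9) gives x ∈ {5, 14, 23, 32}.
The first of these with x mod 23 = 9 is 32.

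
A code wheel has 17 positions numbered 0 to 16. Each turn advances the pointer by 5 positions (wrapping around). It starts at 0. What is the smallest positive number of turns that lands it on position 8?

5

5⁻¹ ≡ 7 (mod 17) because 5·7 = 35 = 2·17 + 1.
So x ≡ 7·8 = 56 ≡ 5 (mod 17).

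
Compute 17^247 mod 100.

Successive squares of 17 mod 100: 17^1≡17, 17^2≡89, 17^4≡21, 17^8≡41, 17^16≡81, 17^32≡61, 17^64≡21, 17^128≡41.
Since 247 = 1 + 2 + 4 + 16 + 32 + 64 + 128 in binary, 17^247 ≡ 17·89·21·81·61·21·41 ≡ 73 (mod 100).

73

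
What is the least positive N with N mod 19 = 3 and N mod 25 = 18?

193

Since 25·16 ≡ 1 (mod 19), take x = 18 + 25·((3−18)·16 mod 19) = 18 + 25·7 = 193.
Check: 193 mod 19 = 3, 193 mod 25 = 18.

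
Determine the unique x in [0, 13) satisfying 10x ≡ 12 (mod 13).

9

10⁻¹ ≡ 4 (mod 13) because 10·4 = 40 = 3·13 + 1.
So x ≡ 4·12 = 48 ≡ 9 (mod 13).
Check: 10·9 = 90 = 6·13 + 12.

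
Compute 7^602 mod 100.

Square-and-reduce mod 100: 7^1≡7, 7^2≡49, 7^4≡1, 7^8≡1, 7^16≡1, 7^32≡1, 7^64≡1, 7^128≡1, 7^256≡1, 7^512≡1.
602 = 2 + 8 + 16 + 64 + 512, so 7^602 ≡ 49·1·1·1·1 ≡ 49 (mod 100).

49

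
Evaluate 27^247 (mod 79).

78

Successive squares of 27 mod 79: 27^1≡27, 27^2≡18, 27^4≡8, 27^8≡64, 27^16≡67, 27^32≡65, 27^64≡38, 27^128≡22.
Since 247 = 1 + 2 + 4 + 16 + 32 + 64 + 128 in binary, 27^247 ≡ 27·18·8·67·65·38·22 ≡ 78 (mod 79).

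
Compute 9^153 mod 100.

Successive squares of 9 mod 100: 9^1≡9, 9^2≡81, 9^4≡61, 9^8≡21, 9^16≡41, 9^32≡81, 9^64≡61, 9^128≡21.
Since 153 = 1 + 8 + 16 + 128 in binary, 9^153 ≡ 9·21·41·21 ≡ 29 (mod 100).

29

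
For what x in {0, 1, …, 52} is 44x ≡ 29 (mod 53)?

The inverse of 44 mod 53 is 47 (since 44·47 = 2068 ≡ 1).
Multiplying both sides by 47: x ≡ 47·29 = 1363 ≡ 38 (mod 53).

38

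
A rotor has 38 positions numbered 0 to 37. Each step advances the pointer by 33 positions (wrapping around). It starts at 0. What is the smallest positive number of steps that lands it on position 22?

26

The inverse of 33 mod 38 is 15 (since 33·15 = 495 ≡ 1).
So x ≡ 15·22 = 330 ≡ 26 (mod 38).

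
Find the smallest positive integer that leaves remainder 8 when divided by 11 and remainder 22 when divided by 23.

x ≡ 8 (mod 11) gives x ∈ {8, 19, 30, 41, 52, 63, 74, 85, …}.
The first of these with x mod 23 = 22 is 206.

206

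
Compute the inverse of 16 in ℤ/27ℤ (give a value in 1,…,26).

16·22 = 352 = 13·27 + 1, so 16⁻¹ ≡ 22 (mod 27).

22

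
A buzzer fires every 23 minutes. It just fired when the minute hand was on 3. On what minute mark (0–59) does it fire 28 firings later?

28·23 = 644.
644 mod 60 = 44 (since 10·60 = 600).
(3 + 44) mod 60 = 47.

47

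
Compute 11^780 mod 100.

By repeated squaring mod 100: 11^1≡11, 11^2≡21, 11^4≡41, 11^8≡81, 11^16≡61, 11^32≡21, 11^64≡41, 11^128≡81, 11^256≡61, 11^512≡21.
Since 780 = 4 + 8 + 256 + 512 in binary, 11^780 ≡ 41·81·61·21 ≡ 1 (mod 100).

1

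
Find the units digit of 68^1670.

4

Powers of 8 mod 10 repeat with period 4: 8, 4, 2, 6.
1670 mod 4 = 2, so the last digit matches 8^2 = 4.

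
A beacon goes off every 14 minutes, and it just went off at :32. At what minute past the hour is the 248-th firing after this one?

248·14 = 3472.
3472 mod 60 = 52 (since 57·60 = 3420).
(32 + 52) mod 60 = 24.

24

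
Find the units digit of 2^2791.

8

The units digit of 2^n cycles with period 4: 2, 4, 8, 6, …
2791 leaves remainder 3 on division by 4, so 2^2791 ends in 8.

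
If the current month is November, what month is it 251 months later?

October

251 − 20·12 = 11, so 251 ≡ 11 (mod 12).
November + 11 months → October.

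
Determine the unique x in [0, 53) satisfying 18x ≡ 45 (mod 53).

18⁻¹ ≡ 3 (mod 53) because 18·3 = 54 = 1·53 + 1.
Multiplying both sides by 3: x ≡ 3·45 = 135 ≡ 29 (mod 53).

29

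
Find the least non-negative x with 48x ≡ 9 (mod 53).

30

The inverse of 48 mod 53 is 21 (since 48·21 = 1008 ≡ 1).
So x ≡ 21·9 = 189 ≡ 30 (mod 53).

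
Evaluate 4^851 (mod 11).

By repeated squaring mod 11: 4^1≡4, 4^2≡5, 4^4≡3, 4^8≡9, 4^16≡4, 4^32≡5, 4^64≡3, 4^128≡9, 4^256≡4, 4^512≡5.
Since 851 = 1 + 2 + 16 + 64 + 256 + 512 in binary, 4^851 ≡ 4·5·4·3·4·5 ≡ 4 (mod 11).

4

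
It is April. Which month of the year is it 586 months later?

February

586 − 48·12 = 10, so 586 ≡ 10 (mod 12).
April + 10 months → February.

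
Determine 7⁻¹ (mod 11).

8

7·8 = 56 = 5·11 + 1, so 7⁻¹ ≡ 8 (mod 11).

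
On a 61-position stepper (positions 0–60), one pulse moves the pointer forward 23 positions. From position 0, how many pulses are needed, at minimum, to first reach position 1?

8

23·8 = 184 = 3·61 + 1, so 23⁻¹ ≡ 8 (mod 61).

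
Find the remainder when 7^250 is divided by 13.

Successive squares of 7 mod 13: 7^1≡7, 7^2≡10, 7^4≡9, 7^8≡3, 7^16≡9, 7^32≡3, 7^64≡9, 7^128≡3.
Since 250 = 2 + 8 + 16 + 32 + 64 + 128 in binary, 7^250 ≡ 10·3·9·3·9·3 ≡ 4 (mod 13).

4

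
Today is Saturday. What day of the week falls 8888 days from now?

Thursday

Dividing 8888 by 7 gives quotient 1269 and remainder 5.
Saturday + 5 days → Thursday.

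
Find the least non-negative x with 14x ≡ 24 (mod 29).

The inverse of 14 mod 29 is 27 (since 14·27 = 378 ≡ 1).
Multiplying both sides by 27: x ≡ 27·24 = 648 ≡ 10 (mod 29).

10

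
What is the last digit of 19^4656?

The units digit of 19^n cycles with period 2: 9, 1, …
4656 mod 2 = 0, so the last digit matches 9^2 = 1.

1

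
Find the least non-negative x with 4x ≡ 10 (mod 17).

4⁻¹ ≡ 13 (mod 17) because 4·13 = 52 = 3·17 + 1.
So x ≡ 13·10 = 130 ≡ 11 (mod 17).
Check: 4·11 = 44 = 2·17 + 10.

11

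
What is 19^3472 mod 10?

The units digit of 19^n cycles with period 2: 9, 1, …
3472 leaves remainder 0 on division by 2, so 19^3472 ends in 1.

1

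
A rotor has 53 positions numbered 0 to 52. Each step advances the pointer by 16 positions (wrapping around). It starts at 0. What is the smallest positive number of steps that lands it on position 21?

The inverse of 16 mod 53 is 10 (since 16·10 = 160 ≡ 1).
So x ≡ 10·21 = 210 ≡ 51 (mod 53).
Check: 16·51 = 816 = 15·53 + 21.

51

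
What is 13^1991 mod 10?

7

Last digits of 3^n: 3, 9, 7, 1 (period 4).
1991 mod 4 = 3, so the last digit matches 3^3 = 7.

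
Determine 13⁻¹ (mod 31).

31 = 2·13 + 5
13 = 2·5 + 3
5 = 1·3 + 2
3 = 1·2 + 1
2 = 2·1 + 0
Back-substituting gives 13·12 ≡ 1 (mod 31).

12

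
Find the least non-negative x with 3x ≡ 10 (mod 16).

14

3⁻¹ ≡ 11 (mod 16) because 3·11 = 33 = 2·16 + 1.
Multiplying both sides by 11: x ≡ 11·10 = 110 ≡ 14 (mod 16).
Check: 3·14 = 42 = 2·16 + 10.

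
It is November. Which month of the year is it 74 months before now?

September

74 = 6·12 + 2, so 74 mod 12 = 2.
November − 2 months → September.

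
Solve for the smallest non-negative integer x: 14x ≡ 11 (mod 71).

16

The inverse of 14 mod 71 is 66 (since 14·66 = 924 ≡ 1).
Multiplying both sides by 66: x ≡ 66·11 = 726 ≡ 16 (mod 71).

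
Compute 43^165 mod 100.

By repeated squaring mod 100: 43^1≡43, 43^2≡49, 43^4≡1, 43^8≡1, 43^16≡1, 43^32≡1, 43^64≡1, 43^128≡1.
Since 165 = 1 + 4 + 32 + 128 in binary, 43^165 ≡ 43·1·1·1 ≡ 43 (mod 100).

43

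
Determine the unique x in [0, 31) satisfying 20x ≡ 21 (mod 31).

The inverse of 20 mod 31 is 14 (since 20·14 = 280 ≡ 1).
So x ≡ 14·21 = 294 ≡ 15 (mod 31).
Check: 20·15 = 300 = 9·31 + 21.

15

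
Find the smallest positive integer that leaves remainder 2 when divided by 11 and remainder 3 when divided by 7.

24

x ≡ 3 (mod 7) gives x ∈ {3, 10, 17, 24}.
The first of these with x mod 11 = 2 is 24.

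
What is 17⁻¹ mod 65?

65 = 3·17 + 14
17 = 1·14 + 3
14 = 4·3 + 2
3 = 1·2 + 1
2 = 2·1 + 0
Back-substituting gives 17·23 ≡ 1 (mod 65).

23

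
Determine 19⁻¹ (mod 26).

26 = 1·19 + 7
19 = 2·7 + 5
7 = 1·5 + 2
5 = 2·2 + 1
2 = 2·1 + 0
Back-substituting gives 19·11 ≡ 1 (mod 26).

11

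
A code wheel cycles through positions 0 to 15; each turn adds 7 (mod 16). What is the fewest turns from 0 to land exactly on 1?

7·7 = 49 = 3·16 + 1, so 7⁻¹ ≡ 7 (mod 16).

7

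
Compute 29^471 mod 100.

29

By repeated squaring mod 100: 29^1≡29, 29^2≡41, 29^4≡81, 29^8≡61, 29^16≡21, 29^32≡41, 29^64≡81, 29^128≡61, 29^256≡21.
Since 471 = 1 + 2 + 4 + 16 + 64 + 128 + 256 in binary, 29^471 ≡ 29·41·81·21·81·61·21 ≡ 29 (mod 100).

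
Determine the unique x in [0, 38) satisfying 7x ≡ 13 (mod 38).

29

7⁻¹ ≡ 11 (mod 38) because 7·11 = 77 = 2·38 + 1.
So x ≡ 11·13 = 143 ≡ 29 (mod 38).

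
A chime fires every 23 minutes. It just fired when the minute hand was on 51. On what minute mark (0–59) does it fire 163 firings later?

20

163·23 = 3749.
3749 = 62·60 + 29, so 3749 mod 60 = 29.
(51 + 29) mod 60 = 20.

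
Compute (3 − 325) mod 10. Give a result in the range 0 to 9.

8

325 − 32·10 = 5, so 325 ≡ 5 (mod 10).
(3 − 5) mod 10 = 8.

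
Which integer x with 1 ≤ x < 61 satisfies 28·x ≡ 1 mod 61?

24

61 = 2·28 + 5
28 = 5·5 + 3
5 = 1·3 + 2
3 = 1·2 + 1
2 = 2·1 + 0
Back-substituting gives 28·24 ≡ 1 (mod 61).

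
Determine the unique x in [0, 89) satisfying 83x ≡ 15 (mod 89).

42

83⁻¹ ≡ 74 (mod 89) because 83·74 = 6142 = 69·89 + 1.
Multiplying both sides by 74: x ≡ 74·15 = 1110 ≡ 42 (mod 89).
Check: 83·42 = 3486 = 39·89 + 15.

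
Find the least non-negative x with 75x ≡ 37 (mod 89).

The inverse of 75 mod 89 is 19 (since 75·19 = 1425 ≡ 1).
So x ≡ 19·37 = 703 ≡ 80 (mod 89).
Check: 75·80 = 6000 = 67·89 + 37.

80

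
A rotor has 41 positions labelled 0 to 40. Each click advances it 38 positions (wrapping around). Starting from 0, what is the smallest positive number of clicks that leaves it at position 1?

38·27 = 1026 = 25·41 + 1, so 38⁻¹ ≡ 27 (mod 41).

27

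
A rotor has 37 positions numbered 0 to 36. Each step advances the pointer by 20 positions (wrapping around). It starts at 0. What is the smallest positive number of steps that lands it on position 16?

23

The inverse of 20 mod 37 is 13 (since 20·13 = 260 ≡ 1).
So x ≡ 13·16 = 208 ≡ 23 (mod 37).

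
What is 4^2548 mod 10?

Powers of 4 mod 10 repeat with period 2: 4, 6.
2548 leaves remainder 0 on division by 2, so 4^2548 ends in 6.

6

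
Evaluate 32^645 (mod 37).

29

Successive squares of 32 mod 37: 32^1≡32, 32^2≡25, 32^4≡33, 32^8≡16, 32^16≡34, 32^32≡9, 32^64≡7, 32^128≡12, 32^256≡33, 32^512≡16.
Since 645 = 1 + 4 + 128 + 512 in binary, 32^645 ≡ 32·33·12·16 ≡ 29 (mod 37).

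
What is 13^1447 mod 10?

Last digits of 3^n: 3, 9, 7, 1 (period 4).
1447 mod 4 = 3, so the last digit matches 3^3 = 7.

7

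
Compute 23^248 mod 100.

By repeated squaring mod 100: 23^1≡23, 23^2≡29, 23^4≡41, 23^8≡81, 23^16≡61, 23^32≡21, 23^64≡41, 23^128≡81.
Since 248 = 8 + 16 + 32 + 64 + 128 in binary, 23^248 ≡ 81·61·21·41·81 ≡ 81 (mod 100).

81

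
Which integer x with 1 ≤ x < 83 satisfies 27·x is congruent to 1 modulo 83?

83 = 3·27 + 2
27 = 13·2 + 1
2 = 2·1 + 0
Back-substituting gives 27·40 ≡ 1 (mod 83).

40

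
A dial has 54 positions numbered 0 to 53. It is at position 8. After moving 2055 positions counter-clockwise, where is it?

5

Dividing 2055 by 54 gives quotient 38 and remainder 3.
(8 − 3) mod 54 = 5.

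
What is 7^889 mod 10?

7

Powers of 7 mod 10 repeat with period 4: 7, 9, 3, 1.
889 mod 4 = 1, so the last digit matches 7^1 = 7.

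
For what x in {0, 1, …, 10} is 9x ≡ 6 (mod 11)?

The inverse of 9 mod 11 is 5 (since 9·5 = 45 ≡ 1).
Multiplying both sides by 5: x ≡ 5·6 = 30 ≡ 8 (mod 11).

8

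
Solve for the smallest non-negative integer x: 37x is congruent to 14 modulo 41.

17

37⁻¹ ≡ 10 (mod 41) because 37·10 = 370 = 9·41 + 1.
So x ≡ 10·14 = 140 ≡ 17 (mod 41).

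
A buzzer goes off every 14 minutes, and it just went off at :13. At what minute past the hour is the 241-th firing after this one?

241·14 = 3374.
3374 mod 60 = 14 (since 56·60 = 3360).
(13 + 14) mod 60 = 27.

27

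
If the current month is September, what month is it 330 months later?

March

Dividing 330 by 12 gives quotient 27 and remainder 6.
September + 6 months → March.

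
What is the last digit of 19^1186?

1

Powers of 9 mod 10 repeat with period 2: 9, 1.
1186 leaves remainder 0 on division by 2, so 19^1186 ends in 1.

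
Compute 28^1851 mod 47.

By repeated squaring mod 47: 28^1≡28, 28^2≡32, 28^4≡37, 28^8≡6, 28^16≡36, 28^32≡27, 28^64≡24, 28^128≡12, 28^256≡3, 28^512≡9, 28^1024≡34.
Since 1851 = 1 + 2 + 8 + 16 + 32 + 256 + 512 + 1024 in binary, 28^1851 ≡ 28·32·6·36·27·3·9·34 ≡ 18 (mod 47).

18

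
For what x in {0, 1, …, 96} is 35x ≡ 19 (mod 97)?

92

35⁻¹ ≡ 61 (mod 97) because 35·61 = 2135 = 22·97 + 1.
Multiplying both sides by 61: x ≡ 61·19 = 1159 ≡ 92 (mod 97).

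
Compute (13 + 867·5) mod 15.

13

867·5 = 4335.
4335 mod 15 = 0 (since 289·15 = 4335).
(13 + 0) mod 15 = 13.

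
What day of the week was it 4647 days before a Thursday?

Friday

4647 − 663·7 = 6, so 4647 ≡ 6 (mod 7).
Thursday − 6 days → Friday.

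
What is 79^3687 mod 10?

9

Powers of 9 mod 10 repeat with period 2: 9, 1.
3687 mod 2 = 1, so the last digit matches 9^1 = 9.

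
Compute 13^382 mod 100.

69

Square-and-reduce mod 100: 13^1≡13, 13^2≡69, 13^4≡61, 13^8≡21, 13^16≡41, 13^32≡81, 13^64≡61, 13^128≡21, 13^256≡41.
382 = 2 + 4 + 8 + 16 + 32 + 64 + 256, so 13^382 ≡ 69·61·21·41·81·61·41 ≡ 69 (mod 100).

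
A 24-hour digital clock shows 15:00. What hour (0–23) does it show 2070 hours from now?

2070 = 86·24 + 6, so 2070 mod 24 = 6.
(15 + 6) mod 24 = 21.

21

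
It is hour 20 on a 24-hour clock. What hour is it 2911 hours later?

3

2911 − 121·24 = 7, so 2911 ≡ 7 (mod 24).
(20 + 7) mod 24 = 3.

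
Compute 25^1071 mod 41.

25

Square-and-reduce mod 41: 25^1≡25, 25^2≡10, 25^4≡18, 25^8≡37, 25^16≡16, 25^32≡10, 25^64≡18, 25^128≡37, 25^256≡16, 25^512≡10, 25^1024≡18.
1071 = 1 + 2 + 4 + 8 + 32 + 1024, so 25^1071 ≡ 25·10·18·37·10·18 ≡ 25 (mod 41).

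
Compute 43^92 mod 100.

By repeated squaring mod 100: 43^1≡43, 43^2≡49, 43^4≡1, 43^8≡1, 43^16≡1, 43^32≡1, 43^64≡1.
Since 92 = 4 + 8 + 16 + 64 in binary, 43^92 ≡ 1·1·1·1 ≡ 1 (mod 100).

1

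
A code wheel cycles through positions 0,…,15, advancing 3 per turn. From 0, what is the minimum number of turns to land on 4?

12

The inverse of 3 mod 16 is 11 (since 3·11 = 33 ≡ 1).
So x ≡ 11·4 = 44 ≡ 12 (mod 16).
Check: 3·12 = 36 = 2·16 + 4.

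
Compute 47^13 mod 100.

Successive squares of 47 mod 100: 47^1≡47, 47^2≡9, 47^4≡81, 47^8≡61.
13 = 1 + 4 + 8, so 47^13 ≡ 47·81·61 ≡ 27 (mod 100).

27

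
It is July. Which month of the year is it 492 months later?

July

492 mod 12 = 0 (since 41·12 = 492).
July + 0 months → July.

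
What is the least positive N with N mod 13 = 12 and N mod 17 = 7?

x ≡ 12 (mod 13) gives x ∈ {12, 25, 38, 51, 64, 77, 90, 103, …}.
The first of these with x mod 17 = 7 is 194.

194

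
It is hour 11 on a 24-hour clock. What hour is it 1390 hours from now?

9

1390 − 57·24 = 22, so 1390 ≡ 22 (mod 24).
(11 + 22) mod 24 = 9.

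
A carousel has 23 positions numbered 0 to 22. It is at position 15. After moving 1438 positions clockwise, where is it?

1438 − 62·23 = 12, so 1438 ≡ 12 (mod 23).
(15 + 12) mod 23 = 4.

4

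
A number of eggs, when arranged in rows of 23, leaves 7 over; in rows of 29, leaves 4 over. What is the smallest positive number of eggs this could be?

352

Since 29·4 ≡ 1 (mod 23), take x = 4 + 29·((7−4)·4 mod 23) = 4 + 29·12 = 352.
Check: 352 mod 23 = 7, 352 mod 29 = 4.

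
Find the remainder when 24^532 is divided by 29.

1

Square-and-reduce mod 29: 24^1≡24, 24^2≡25, 24^4≡16, 24^8≡24, 24^16≡25, 24^32≡16, 24^64≡24, 24^128≡25, 24^256≡16, 24^512≡24.
532 = 4 + 16 + 512, so 24^532 ≡ 16·25·24 ≡ 1 (mod 29).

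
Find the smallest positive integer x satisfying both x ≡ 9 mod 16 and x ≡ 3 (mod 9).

57

Since 9·9 ≡ 1 (mod 16), take x = 3 + 9·((9−3)·9 mod 16) = 3 + 9·6 = 57.
Check: 57 mod 16 = 9, 57 mod 9 = 3.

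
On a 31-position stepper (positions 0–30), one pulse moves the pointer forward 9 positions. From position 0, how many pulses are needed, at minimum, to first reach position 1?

31 = 3·9 + 4
9 = 2·4 + 1
4 = 4·1 + 0
Back-substituting gives 9·7 ≡ 1 (mod 31).

7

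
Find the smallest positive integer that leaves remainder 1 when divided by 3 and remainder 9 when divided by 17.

Since 17·2 ≡ 1 (mod 3), take x = 9 + 17·((1−9)·2 mod 3) = 9 + 17·2 = 43.
Check: 43 mod 3 = 1, 43 mod 17 = 9.

43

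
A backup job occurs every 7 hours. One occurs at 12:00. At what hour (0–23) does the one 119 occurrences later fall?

119·7 = 833.
Dividing 833 by 24 gives quotient 34 and remainder 17.
(12 + 17) mod 24 = 5.

5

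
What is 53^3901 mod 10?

Powers of 3 mod 10 repeat with period 4: 3, 9, 7, 1.
3901 leaves remainder 1 on division by 4, so 53^3901 ends in 3.

3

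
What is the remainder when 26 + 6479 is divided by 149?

98

6479 = 43·149 + 72, so 6479 mod 149 = 72.
(26 + 72) mod 149 = 98.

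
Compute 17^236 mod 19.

Successive squares of 17 mod 19: 17^1≡17, 17^2≡4, 17^4≡16, 17^8≡9, 17^16≡5, 17^32≡6, 17^64≡17, 17^128≡4.
236 = 4 + 8 + 32 + 64 + 128, so 17^236 ≡ 16·9·6·17·4 ≡ 4 (mod 19).

4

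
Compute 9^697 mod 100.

By repeated squaring mod 100: 9^1≡9, 9^2≡81, 9^4≡61, 9^8≡21, 9^16≡41, 9^32≡81, 9^64≡61, 9^128≡21, 9^256≡41, 9^512≡81.
Since 697 = 1 + 8 + 16 + 32 + 128 + 512 in binary, 9^697 ≡ 9·21·41·81·21·81 ≡ 69 (mod 100).

69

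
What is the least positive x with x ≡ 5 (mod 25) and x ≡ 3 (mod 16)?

355

x ≡ 3 (mod 16) gives x ∈ {3, 19, 35, 51, 67, 83, 99, 115, …}.
The first of these with x mod 25 = 5 is 355.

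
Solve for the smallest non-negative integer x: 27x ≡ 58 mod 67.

22

27⁻¹ ≡ 5 (mod 67) because 27·5 = 135 = 2·67 + 1.
So x ≡ 5·58 = 290 ≡ 22 (mod 67).
Check: 27·22 = 594 = 8·67 + 58.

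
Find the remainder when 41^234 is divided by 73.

By repeated squaring mod 73: 41^1≡41, 41^2≡2, 41^4≡4, 41^8≡16, 41^16≡37, 41^32≡55, 41^64≡32, 41^128≡2.
234 = 2 + 8 + 32 + 64 + 128, so 41^234 ≡ 2·16·55·32·2 ≡ 1 (mod 73).

1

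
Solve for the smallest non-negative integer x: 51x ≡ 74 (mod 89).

73

The inverse of 51 mod 89 is 7 (since 51·7 = 357 ≡ 1).
So x ≡ 7·74 = 518 ≡ 73 (mod 89).
Check: 51·73 = 3723 = 41·89 + 74.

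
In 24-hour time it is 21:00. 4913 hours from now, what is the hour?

4913 − 204·24 = 17, so 4913 ≡ 17 (mod 24).
(21 + 17) mod 24 = 14.

14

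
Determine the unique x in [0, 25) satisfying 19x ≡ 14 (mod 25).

6

19⁻¹ ≡ 4 (mod 25) because 19·4 = 76 = 3·25 + 1.
Multiplying both sides by 4: x ≡ 4·14 = 56 ≡ 6 (mod 25).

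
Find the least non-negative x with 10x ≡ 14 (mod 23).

10⁻¹ ≡ 7 (mod 23) because 10·7 = 70 = 3·23 + 1.
So x ≡ 7·14 = 98 ≡ 6 (mod 23).

6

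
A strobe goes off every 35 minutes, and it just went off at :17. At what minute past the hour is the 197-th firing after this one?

197·35 = 6895.
6895 mod 60 = 55 (since 114·60 = 6840).
(17 + 55) mod 60 = 12.

12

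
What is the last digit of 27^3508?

Last digits of 7^n: 7, 9, 3, 1 (period 4).
3508 mod 4 = 0, so the last digit matches 7^4 = 1.

1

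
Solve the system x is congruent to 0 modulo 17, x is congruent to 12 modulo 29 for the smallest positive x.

x ≡ 0 (mod 17) gives x ∈ {0, 17, 34, 51, 68, 85, 102, 119, …}.
The first of these with x mod 29 = 12 is 476.

476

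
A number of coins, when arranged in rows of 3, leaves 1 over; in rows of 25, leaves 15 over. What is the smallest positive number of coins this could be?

40

x ≡ 1 (mod 3) gives x ∈ {1, 4, 7, 10, 13, 16, 19, 22, …}.
The first of these with x mod 25 = 15 is 40.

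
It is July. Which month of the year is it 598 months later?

May

598 − 49·12 = 10, so 598 ≡ 10 (mod 12).
July + 10 months → May.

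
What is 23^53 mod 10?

The units digit of 23^n cycles with period 4: 3, 9, 7, 1, …
53 leaves remainder 1 on division by 4, so 23^53 ends in 3.

3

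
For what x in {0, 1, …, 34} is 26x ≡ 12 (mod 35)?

22

The inverse of 26 mod 35 is 31 (since 26·31 = 806 ≡ 1).
So x ≡ 31·12 = 372 ≡ 22 (mod 35).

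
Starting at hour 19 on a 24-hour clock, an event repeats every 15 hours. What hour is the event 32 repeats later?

32·15 = 480.
480 − 20·24 = 0, so 480 ≡ 0 (mod 24).
(19 + 0) mod 24 = 19.

19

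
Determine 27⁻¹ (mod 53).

27·2 = 54 = 1·53 + 1, so 27⁻¹ ≡ 2 (mod 53).

2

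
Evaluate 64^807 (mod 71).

By repeated squaring mod 71: 64^1≡64, 64^2≡49, 64^4≡58, 64^8≡27, 64^16≡19, 64^32≡6, 64^64≡36, 64^128≡18, 64^256≡40, 64^512≡38.
807 = 1 + 2 + 4 + 32 + 256 + 512, so 64^807 ≡ 64·49·58·6·40·38 ≡ 49 (mod 71).

49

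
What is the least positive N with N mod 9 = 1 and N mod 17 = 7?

x ≡ 1 (mod 9) gives x ∈ {1, 10, 19, 28, 37, 46, 55, 64, …}.
The first of these with x mod 17 = 7 is 109.

109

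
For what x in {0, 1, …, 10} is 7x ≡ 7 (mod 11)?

The inverse of 7 mod 11 is 8 (since 7·8 = 56 ≡ 1).
Multiplying both sides by 8: x ≡ 8·7 = 56 ≡ 1 (mod 11).

1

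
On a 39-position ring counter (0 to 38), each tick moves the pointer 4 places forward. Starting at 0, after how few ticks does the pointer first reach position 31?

The inverse of 4 mod 39 is 10 (since 4·10 = 40 ≡ 1).
So x ≡ 10·31 = 310 ≡ 37 (mod 39).

37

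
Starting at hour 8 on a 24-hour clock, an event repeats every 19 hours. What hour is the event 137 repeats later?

137·19 = 2603.
2603 = 108·24 + 11, so 2603 mod 24 = 11.
(8 + 11) mod 24 = 19.

19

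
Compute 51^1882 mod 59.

28

Successive squares of 51 mod 59: 51^1≡51, 51^2≡5, 51^4≡25, 51^8≡35, 51^16≡45, 51^32≡19, 51^64≡7, 51^128≡49, 51^256≡41, 51^512≡29, 51^1024≡15.
Since 1882 = 2 + 8 + 16 + 64 + 256 + 512 + 1024 in binary, 51^1882 ≡ 5·35·45·7·41·29·15 ≡ 28 (mod 59).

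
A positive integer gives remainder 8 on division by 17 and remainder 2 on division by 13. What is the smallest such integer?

x ≡ 2 (mod 13) gives x ∈ {2, 15, 28, 41, 54, 67, 80, 93}.
The first of these with x mod 17 = 8 is 93.

93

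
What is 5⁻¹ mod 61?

5·49 = 245 = 4·61 + 1, so 5⁻¹ ≡ 49 (mod 61).

49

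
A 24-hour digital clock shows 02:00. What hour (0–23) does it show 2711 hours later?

1

2711 mod 24 = 23 (since 112·24 = 2688).
(2 + 23) mod 24 = 1.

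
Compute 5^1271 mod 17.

Successive squares of 5 mod 17: 5^1≡5, 5^2≡8, 5^4≡13, 5^8≡16, 5^16≡1, 5^32≡1, 5^64≡1, 5^128≡1, 5^256≡1, 5^512≡1, 5^1024≡1.
1271 = 1 + 2 + 4 + 16 + 32 + 64 + 128 + 1024, so 5^1271 ≡ 5·8·13·1·1·1·1·1 ≡ 10 (mod 17).

10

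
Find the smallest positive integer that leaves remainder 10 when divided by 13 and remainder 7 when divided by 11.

Since 11·6 ≡ 1 (mod 13), take x = 7 + 11·((10−7)·6 mod 13) = 7 + 11·5 = 62.
Check: 62 mod 13 = 10, 62 mod 11 = 7.

62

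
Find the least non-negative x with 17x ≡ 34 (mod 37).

2

17⁻¹ ≡ 24 (mod 37) because 17·24 = 408 = 11·37 + 1.
So x ≡ 24·34 = 816 ≡ 2 (mod 37).
Check: 17·2 = 34 = 0·37 + 34.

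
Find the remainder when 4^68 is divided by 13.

Successive squares of 4 mod 13: 4^1≡4, 4^2≡3, 4^4≡9, 4^8≡3, 4^16≡9, 4^32≡3, 4^64≡9.
Since 68 = 4 + 64 in binary, 4^68 ≡ 9·9 ≡ 3 (mod 13).

3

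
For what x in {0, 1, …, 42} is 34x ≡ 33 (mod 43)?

34⁻¹ ≡ 19 (mod 43) because 34·19 = 646 = 15·43 + 1.
Multiplying both sides by 19: x ≡ 19·33 = 627 ≡ 25 (mod 43).

25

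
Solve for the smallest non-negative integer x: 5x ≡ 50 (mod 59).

10

5⁻¹ ≡ 12 (mod 59) because 5·12 = 60 = 1·59 + 1.
Multiplying both sides by 12: x ≡ 12·50 = 600 ≡ 10 (mod 59).
Check: 5·10 = 50 = 0·59 + 50.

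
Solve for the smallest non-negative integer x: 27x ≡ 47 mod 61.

4

The inverse of 27 mod 61 is 52 (since 27·52 = 1404 ≡ 1).
So x ≡ 52·47 = 2444 ≡ 4 (mod 61).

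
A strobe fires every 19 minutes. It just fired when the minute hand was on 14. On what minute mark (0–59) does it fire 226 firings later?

226·19 = 4294.
Dividing 4294 by 60 gives quotient 71 and remainder 34.
(14 + 34) mod 60 = 48.

48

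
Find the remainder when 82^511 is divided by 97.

80

Successive squares of 82 mod 97: 82^1≡82, 82^2≡31, 82^4≡88, 82^8≡81, 82^16≡62, 82^32≡61, 82^64≡35, 82^128≡61, 82^256≡35.
Since 511 = 1 + 2 + 4 + 8 + 16 + 32 + 64 + 128 + 256 in binary, 82^511 ≡ 82·31·88·81·62·61·35·61·35 ≡ 80 (mod 97).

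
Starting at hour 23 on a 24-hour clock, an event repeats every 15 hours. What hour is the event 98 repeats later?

5

98·15 = 1470.
1470 = 61·24 + 6, so 1470 mod 24 = 6.
(23 + 6) mod 24 = 5.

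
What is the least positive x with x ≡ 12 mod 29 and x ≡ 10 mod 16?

Since 16·20 ≡ 1 (mod 29), take x = 10 + 16·((12−10)·20 mod 29) = 10 + 16·11 = 186.
Check: 186 mod 29 = 12, 186 mod 16 = 10.

186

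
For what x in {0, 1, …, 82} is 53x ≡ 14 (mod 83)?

53⁻¹ ≡ 47 (mod 83) because 53·47 = 2491 = 30·83 + 1.
Multiplying both sides by 47: x ≡ 47·14 = 658 ≡ 77 (mod 83).

77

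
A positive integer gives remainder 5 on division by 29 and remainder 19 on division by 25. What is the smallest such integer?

469

x ≡ 19 (mod 25) gives x ∈ {19, 44, 69, 94, 119, 144, 169, 194, …}.
The first of these with x mod 29 = 5 is 469.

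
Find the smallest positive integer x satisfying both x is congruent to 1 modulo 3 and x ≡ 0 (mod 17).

x ≡ 1 (mod 3) gives x ∈ {1, 4, 7, 10, 13, 16, 19, 22, …}.
The first of these with x mod 17 = 0 is 34.

34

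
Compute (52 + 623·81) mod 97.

75

623·81 = 50463.
50463 = 520·97 + 23, so 50463 mod 97 = 23.
(52 + 23) mod 97 = 75.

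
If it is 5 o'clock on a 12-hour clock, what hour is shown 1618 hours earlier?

1618 − 134·12 = 10, so 1618 ≡ 10 (mod 12).
5 − 10 → 7 on a 12-hour dial.

7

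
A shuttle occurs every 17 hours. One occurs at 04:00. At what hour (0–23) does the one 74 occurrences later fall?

14

74·17 = 1258.
Dividing 1258 by 24 gives quotient 52 and remainder 10.
(4 + 10) mod 24 = 14.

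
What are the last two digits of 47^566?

Square-and-reduce mod 100: 47^1≡47, 47^2≡9, 47^4≡81, 47^8≡61, 47^16≡21, 47^32≡41, 47^64≡81, 47^128≡61, 47^256≡21, 47^512≡41.
566 = 2 + 4 + 16 + 32 + 512, so 47^566 ≡ 9·81·21·41·41 ≡ 29 (mod 100).

29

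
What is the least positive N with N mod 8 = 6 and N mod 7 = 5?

54

x ≡ 5 (mod 7) gives x ∈ {5, 12, 19, 26, 33, 40, 47, 54}.
The first of these with x mod 8 = 6 is 54.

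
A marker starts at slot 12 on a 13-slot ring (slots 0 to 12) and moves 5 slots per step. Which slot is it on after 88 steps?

88·5 = 440.
440 − 33·13 = 11, so 440 ≡ 11 (mod 13).
(12 + 11) mod 13 = 10.

10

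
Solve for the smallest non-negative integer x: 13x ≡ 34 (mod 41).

31

13⁻¹ ≡ 19 (mod 41) because 13·19 = 247 = 6·41 + 1.
Multiplying both sides by 19: x ≡ 19·34 = 646 ≡ 31 (mod 41).
Check: 13·31 = 403 = 9·41 + 34.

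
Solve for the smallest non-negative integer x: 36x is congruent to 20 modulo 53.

30

36⁻¹ ≡ 28 (mod 53) because 36·28 = 1008 = 19·53 + 1.
Multiplying both sides by 28: x ≡ 28·20 = 560 ≡ 30 (mod 53).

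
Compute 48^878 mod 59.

Square-and-reduce mod 59: 48^1≡48, 48^2≡3, 48^4≡9, 48^8≡22, 48^16≡12, 48^32≡26, 48^64≡27, 48^128≡21, 48^256≡28, 48^512≡17.
878 = 2 + 4 + 8 + 32 + 64 + 256 + 512, so 48^878 ≡ 3·9·22·26·27·28·17 ≡ 22 (mod 59).

22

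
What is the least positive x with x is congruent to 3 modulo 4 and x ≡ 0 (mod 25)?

75

x ≡ 3 (mod 4) gives x ∈ {3, 7, 11, 15, 19, 23, 27, 31, …}.
The first of these with x mod 25 = 0 is 75.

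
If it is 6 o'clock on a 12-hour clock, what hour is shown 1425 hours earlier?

1425 mod 12 = 9 (since 118·12 = 1416).
6 − 9 → 9 on a 12-hour dial.

9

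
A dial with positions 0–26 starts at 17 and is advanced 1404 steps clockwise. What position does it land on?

1404 − 52·27 = 0, so 1404 ≡ 0 (mod 27).
(17 + 0) mod 27 = 17.

17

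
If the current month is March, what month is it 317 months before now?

October

317 − 26·12 = 5, so 317 ≡ 5 (mod 12).
March − 5 months → October.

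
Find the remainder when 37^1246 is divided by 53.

47

Successive squares of 37 mod 53: 37^1≡37, 37^2≡44, 37^4≡28, 37^8≡42, 37^16≡15, 37^32≡13, 37^64≡10, 37^128≡47, 37^256≡36, 37^512≡24, 37^1024≡46.
Since 1246 = 2 + 4 + 8 + 16 + 64 + 128 + 1024 in binary, 37^1246 ≡ 44·28·42·15·10·47·46 ≡ 47 (mod 53).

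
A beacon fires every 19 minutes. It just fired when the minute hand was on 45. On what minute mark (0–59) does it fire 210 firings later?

15

210·19 = 3990.
3990 − 66·60 = 30, so 3990 ≡ 30 (mod 60).
(45 + 30) mod 60 = 15.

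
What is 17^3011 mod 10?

Powers of 7 mod 10 repeat with period 4: 7, 9, 3, 1.
3011 mod 4 = 3, so the last digit matches 7^3 = 3.

3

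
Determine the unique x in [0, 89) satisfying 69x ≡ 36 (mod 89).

16

The inverse of 69 mod 89 is 40 (since 69·40 = 2760 ≡ 1).
So x ≡ 40·36 = 1440 ≡ 16 (mod 89).
Check: 69·16 = 1104 = 12·89 + 36.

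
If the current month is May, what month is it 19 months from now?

December

19 = 1·12 + 7, so 19 mod 12 = 7.
May + 7 months → December.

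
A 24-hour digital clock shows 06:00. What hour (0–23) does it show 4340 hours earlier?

10

4340 = 180·24 + 20, so 4340 mod 24 = 20.
(6 − 20) mod 24 = 10.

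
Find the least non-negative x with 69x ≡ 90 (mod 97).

73

69⁻¹ ≡ 45 (mod 97) because 69·45 = 3105 = 32·97 + 1.
Multiplying both sides by 45: x ≡ 45·90 = 4050 ≡ 73 (mod 97).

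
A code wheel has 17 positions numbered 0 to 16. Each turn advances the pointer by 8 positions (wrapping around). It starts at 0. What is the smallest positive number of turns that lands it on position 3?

The inverse of 8 mod 17 is 15 (since 8·15 = 120 ≡ 1).
Multiplying both sides by 15: x ≡ 15·3 = 45 ≡ 11 (mod 17).

11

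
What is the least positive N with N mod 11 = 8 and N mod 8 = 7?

63

x ≡ 7 (mod 8) gives x ∈ {7, 15, 23, 31, 39, 47, 55, 63}.
The first of these with x mod 11 = 8 is 63.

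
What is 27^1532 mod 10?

1

Last digits of 7^n: 7, 9, 3, 1 (period 4).
1532 leaves remainder 0 on division by 4, so 27^1532 ends in 1.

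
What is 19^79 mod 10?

Powers of 9 mod 10 repeat with period 2: 9, 1.
79 leaves remainder 1 on division by 2, so 19^79 ends in 9.

9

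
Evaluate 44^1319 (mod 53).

Square-and-reduce mod 53: 44^1≡44, 44^2≡28, 44^4≡42, 44^8≡15, 44^16≡13, 44^32≡10, 44^64≡47, 44^128≡36, 44^256≡24, 44^512≡46, 44^1024≡49.
Since 1319 = 1 + 2 + 4 + 32 + 256 + 1024 in binary, 44^1319 ≡ 44·28·42·10·24·49 ≡ 10 (mod 53).

10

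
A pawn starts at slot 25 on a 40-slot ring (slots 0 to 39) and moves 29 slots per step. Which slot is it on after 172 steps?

172·29 = 4988.
4988 mod 40 = 28 (since 124·40 = 4960).
(25 + 28) mod 40 = 13.

13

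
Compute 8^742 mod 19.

Successive squares of 8 mod 19: 8^1≡8, 8^2≡7, 8^4≡11, 8^8≡7, 8^16≡11, 8^32≡7, 8^64≡11, 8^128≡7, 8^256≡11, 8^512≡7.
Since 742 = 2 + 4 + 32 + 64 + 128 + 512 in binary, 8^742 ≡ 7·11·7·11·7·7 ≡ 11 (mod 19).

11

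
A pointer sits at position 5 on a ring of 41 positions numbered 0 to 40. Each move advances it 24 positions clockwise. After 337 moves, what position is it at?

16

337·24 = 8088.
Dividing 8088 by 41 gives quotient 197 and remainder 11.
(5 + 11) mod 41 = 16.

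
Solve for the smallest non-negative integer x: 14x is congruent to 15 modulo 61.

The inverse of 14 mod 61 is 48 (since 14·48 = 672 ≡ 1).
Multiplying both sides by 48: x ≡ 48·15 = 720 ≡ 49 (mod 61).

49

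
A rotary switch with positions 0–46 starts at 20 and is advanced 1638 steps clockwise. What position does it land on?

1638 − 34·47 = 40, so 1638 ≡ 40 (mod 47).
(20 + 40) mod 47 = 13.

13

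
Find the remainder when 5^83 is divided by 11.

Successive squares of 5 mod 11: 5^1≡5, 5^2≡3, 5^4≡9, 5^8≡4, 5^16≡5, 5^32≡3, 5^64≡9.
83 = 1 + 2 + 16 + 64, so 5^83 ≡ 5·3·5·9 ≡ 4 (mod 11).

4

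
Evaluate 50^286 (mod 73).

69

Square-and-reduce mod 73: 50^1≡50, 50^2≡18, 50^4≡32, 50^8≡2, 50^16≡4, 50^32≡16, 50^64≡37, 50^128≡55, 50^256≡32.
286 = 2 + 4 + 8 + 16 + 256, so 50^286 ≡ 18·32·2·4·32 ≡ 69 (mod 73).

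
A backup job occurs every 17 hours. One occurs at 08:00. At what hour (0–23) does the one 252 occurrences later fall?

252·17 = 4284.
4284 = 178·24 + 12, so 4284 mod 24 = 12.
(8 + 12) mod 24 = 20.

20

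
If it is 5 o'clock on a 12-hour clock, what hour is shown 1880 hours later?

Dividing 1880 by 12 gives quotient 156 and remainder 8.
5 + 8 → 1 on a 12-hour dial.

1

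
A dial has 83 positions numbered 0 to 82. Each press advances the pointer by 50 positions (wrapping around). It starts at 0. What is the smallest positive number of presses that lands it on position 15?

75

The inverse of 50 mod 83 is 5 (since 50·5 = 250 ≡ 1).
So x ≡ 5·15 = 75 ≡ 75 (mod 83).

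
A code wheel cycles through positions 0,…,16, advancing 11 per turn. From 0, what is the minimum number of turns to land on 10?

The inverse of 11 mod 17 is 14 (since 11·14 = 154 ≡ 1).
So x ≡ 14·10 = 140 ≡ 4 (mod 17).
Check: 11·4 = 44 = 2·17 + 10.

4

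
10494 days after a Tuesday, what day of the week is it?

Wednesday

10494 − 1499·7 = 1, so 10494 ≡ 1 (mod 7).
Tuesday + 1 day → Wednesday.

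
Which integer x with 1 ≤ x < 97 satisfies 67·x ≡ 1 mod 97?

97 = 1·67 + 30
67 = 2·30 + 7
30 = 4·7 + 2
7 = 3·2 + 1
2 = 2·1 + 0
Back-substituting gives 67·42 ≡ 1 (mod 97).

42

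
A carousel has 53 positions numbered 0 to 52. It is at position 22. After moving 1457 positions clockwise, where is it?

48

Dividing 1457 by 53 gives quotient 27 and remainder 26.
(22 + 26) mod 53 = 48.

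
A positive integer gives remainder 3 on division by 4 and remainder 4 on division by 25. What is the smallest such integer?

79

Since 25·1 ≡ 1 (mod 4), take x = 4 + 25·((3−4)·1 mod 4) = 4 + 25·3 = 79.
Check: 79 mod 4 = 3, 79 mod 25 = 4.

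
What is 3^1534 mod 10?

Powers of 3 mod 10 repeat with period 4: 3, 9, 7, 1.
1534 mod 4 = 2, so the last digit matches 3^2 = 9.

9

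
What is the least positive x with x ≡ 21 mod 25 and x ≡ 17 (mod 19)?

321

Since 19·4 ≡ 1 (mod 25), take x = 17 + 19·((21−17)·4 mod 25) = 17 + 19·16 = 321.
Check: 321 mod 25 = 21, 321 mod 19 = 17.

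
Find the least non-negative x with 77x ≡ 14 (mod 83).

53

The inverse of 77 mod 83 is 69 (since 77·69 = 5313 ≡ 1).
Multiplying both sides by 69: x ≡ 69·14 = 966 ≡ 53 (mod 83).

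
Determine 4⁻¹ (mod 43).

4·11 = 44 = 1·43 + 1, so 4⁻¹ ≡ 11 (mod 43).

11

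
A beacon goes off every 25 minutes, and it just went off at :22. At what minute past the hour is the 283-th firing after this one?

17

283·25 = 7075.
7075 mod 60 = 55 (since 117·60 = 7020).
(22 + 55) mod 60 = 17.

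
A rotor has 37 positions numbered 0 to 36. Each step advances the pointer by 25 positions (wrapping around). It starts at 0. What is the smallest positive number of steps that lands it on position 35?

25⁻¹ ≡ 3 (mod 37) because 25·3 = 75 = 2·37 + 1.
So x ≡ 3·35 = 105 ≡ 31 (mod 37).

31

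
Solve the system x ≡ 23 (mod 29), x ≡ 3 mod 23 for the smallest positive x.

371

Since 23·24 ≡ 1 (mod 29), take x = 3 + 23·((23−3)·24 mod 29) = 3 + 23·16 = 371.
Check: 371 mod 29 = 23, 371 mod 23 = 3.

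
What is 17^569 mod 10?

7

The units digit of 17^n cycles with period 4: 7, 9, 3, 1, …
569 leaves remainder 1 on division by 4, so 17^569 ends in 7.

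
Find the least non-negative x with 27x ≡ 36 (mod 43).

27⁻¹ ≡ 8 (mod 43) because 27·8 = 216 = 5·43 + 1.
Multiplying both sides by 8: x ≡ 8·36 = 288 ≡ 30 (mod 43).
Check: 27·30 = 810 = 18·43 + 36.

30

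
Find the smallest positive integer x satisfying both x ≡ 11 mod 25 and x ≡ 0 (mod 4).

Since 4·19 ≡ 1 (mod 25), take x = 0 + 4·((11−0)·19 mod 25) = 0 + 4·9 = 36.
Check: 36 mod 25 = 11, 36 mod 4 = 0.

36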